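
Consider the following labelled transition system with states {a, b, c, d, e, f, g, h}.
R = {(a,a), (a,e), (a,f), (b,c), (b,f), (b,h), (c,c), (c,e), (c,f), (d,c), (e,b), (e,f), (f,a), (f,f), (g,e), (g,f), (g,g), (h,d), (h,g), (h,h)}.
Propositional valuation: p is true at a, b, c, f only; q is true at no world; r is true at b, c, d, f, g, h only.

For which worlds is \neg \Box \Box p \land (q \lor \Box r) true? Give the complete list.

b, d, e, h

Recall that \Box ψ holds at a world iff ψ holds at every accessible world, and \Diamond ψ holds iff ψ holds at some accessible world.
Let φ = \neg \Box \Box p \land (q \lor \Box r). Evaluate φ at each world:
  a (successors {a, e, f}): φ is false.
  b (successors {c, f, h}): φ is true.
  c (successors {c, e, f}): φ is false.
  d (successors {c}): φ is true.
  e (successors {b, f}): φ is true.
  f (successors {a, f}): φ is false.
  g (successors {e, f, g}): φ is false.
  h (successors {d, g, h}): φ is true.
For instance, at c:
  At c: \neg \Box \Box p is true, q \lor \Box r is false, so \neg \Box \Box p \land (q \lor \Box r) is false.
    At c: \Box \Box p is false, so \neg \Box \Box p is true.
      At c: \Box \Box p requires \Box p at every successor {c, e, f}.
        \Box p fails at c, so \Box \Box p is false at c.
    At c: q is false, \Box r is false, so q \lor \Box r is false.
      At c: \Box r requires r at every successor {c, e, f}.
        r fails at e, so \Box r is false at c.
Satisfying worlds: {b, d, e, h}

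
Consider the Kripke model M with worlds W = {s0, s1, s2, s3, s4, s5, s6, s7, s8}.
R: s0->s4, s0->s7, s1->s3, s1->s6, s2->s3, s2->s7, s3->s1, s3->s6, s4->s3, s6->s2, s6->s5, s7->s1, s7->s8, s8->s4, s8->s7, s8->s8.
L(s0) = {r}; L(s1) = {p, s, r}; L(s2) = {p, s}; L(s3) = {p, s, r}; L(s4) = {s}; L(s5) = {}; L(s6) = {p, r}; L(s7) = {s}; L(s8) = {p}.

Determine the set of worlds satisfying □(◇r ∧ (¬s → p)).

Recall that □ψ holds at a world iff ψ holds at every accessible world, and ◇ψ holds iff ψ holds at some accessible world.
Let φ = □(◇r ∧ (¬s → p)). Evaluate φ at each world:
  s0 (successors {s4, s7}): φ is true.
  s1 (successors {s3, s6}): φ is false.
  s2 (successors {s3, s7}): φ is true.
  s3 (successors {s1, s6}): φ is false.
  s4 (successors {s3}): φ is true.
  s5 (successors ∅): φ is true.
  s6 (successors {s2, s5}): φ is false.
  s7 (successors {s1, s8}): φ is false.
  s8 (successors {s4, s7, s8}): φ is false.
For instance, at s1:
  At s1: □(◇r ∧ (¬s → p)) requires ◇r ∧ (¬s → p) at every successor {s3, s6}.
    ◇r ∧ (¬s → p) fails at s6, so □(◇r ∧ (¬s → p)) is false at s1.
      At s6: ◇r is false, ¬s → p is true, so ◇r ∧ (¬s → p) is false.
Satisfying worlds: {s0, s2, s4, s5}

s0, s2, s4, s5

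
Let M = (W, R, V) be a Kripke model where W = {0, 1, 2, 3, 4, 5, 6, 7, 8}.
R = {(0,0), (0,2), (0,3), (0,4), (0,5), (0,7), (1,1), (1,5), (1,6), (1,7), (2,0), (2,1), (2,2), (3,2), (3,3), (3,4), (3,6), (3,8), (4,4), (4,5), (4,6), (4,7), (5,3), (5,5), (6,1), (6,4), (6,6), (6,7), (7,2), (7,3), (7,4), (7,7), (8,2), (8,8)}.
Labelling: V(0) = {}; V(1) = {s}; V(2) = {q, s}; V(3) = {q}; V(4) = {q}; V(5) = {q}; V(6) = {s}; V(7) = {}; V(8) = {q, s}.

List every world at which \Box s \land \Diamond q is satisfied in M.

8

Recall that \Box ψ holds at a world iff ψ holds at every accessible world, and \Diamond ψ holds iff ψ holds at some accessible world.
Let φ = \Box s \land \Diamond q. Evaluate φ at each world:
  0 (successors {0, 2, 3, 4, 5, 7}): φ is false.
  1 (successors {1, 5, 6, 7}): φ is false.
  2 (successors {0, 1, 2}): φ is false.
  3 (successors {2, 3, 4, 6, 8}): φ is false.
  4 (successors {4, 5, 6, 7}): φ is false.
  5 (successors {3, 5}): φ is false.
  6 (successors {1, 4, 6, 7}): φ is false.
  7 (successors {2, 3, 4, 7}): φ is false.
  8 (successors {2, 8}): φ is true.
For instance, at 3:
  At 3: \Box s is false, \Diamond q is true, so \Box s \land \Diamond q is false.
    At 3: \Box s requires s at every successor {2, 3, 4, 6, 8}.
      s fails at 3, so \Box s is false at 3.
    At 3: \Diamond q requires q at some successor in {2, 3, 4, 6, 8}.
      q holds at 2, so \Diamond q is true at 3.
Satisfying worlds: {8}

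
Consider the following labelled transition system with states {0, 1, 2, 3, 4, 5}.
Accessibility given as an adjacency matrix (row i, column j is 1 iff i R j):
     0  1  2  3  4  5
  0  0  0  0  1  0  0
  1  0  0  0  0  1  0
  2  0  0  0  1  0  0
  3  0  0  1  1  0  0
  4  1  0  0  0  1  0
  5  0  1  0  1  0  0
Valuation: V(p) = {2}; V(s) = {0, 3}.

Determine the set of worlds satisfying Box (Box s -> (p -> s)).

Let φ = Box (Box s -> (p -> s)). Evaluate φ at each world:
  0 (successors {3}): φ is true.
  1 (successors {4}): φ is true.
  2 (successors {3}): φ is true.
  3 (successors {2, 3}): φ is false.
  4 (successors {0, 4}): φ is true.
  5 (successors {1, 3}): φ is true.
For instance, at 1:
  At 1: Box (Box s -> (p -> s)) requires Box s -> (p -> s) at every successor {4}.
      At 4: Box s is false, p -> s is true, so Box s -> (p -> s) is true.
  So Box (Box s -> (p -> s)) is true at 1.
Satisfying worlds: {0, 1, 2, 4, 5}

0, 1, 2, 4, 5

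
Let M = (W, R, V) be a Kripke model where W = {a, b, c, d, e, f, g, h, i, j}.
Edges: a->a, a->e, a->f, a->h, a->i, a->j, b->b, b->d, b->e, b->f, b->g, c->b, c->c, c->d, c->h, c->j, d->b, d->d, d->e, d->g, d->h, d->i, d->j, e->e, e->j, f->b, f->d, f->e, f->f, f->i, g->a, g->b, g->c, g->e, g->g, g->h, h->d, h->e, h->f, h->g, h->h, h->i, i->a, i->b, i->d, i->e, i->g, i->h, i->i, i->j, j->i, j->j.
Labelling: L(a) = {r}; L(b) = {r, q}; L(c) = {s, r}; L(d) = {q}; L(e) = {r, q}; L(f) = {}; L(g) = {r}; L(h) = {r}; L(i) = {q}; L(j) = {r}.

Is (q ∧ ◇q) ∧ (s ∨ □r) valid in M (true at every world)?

No

Let φ = (q ∧ ◇q) ∧ (s ∨ □r). Evaluate φ at each world:
  a (successors {a, e, f, h, i, j}): φ is false.
  b (successors {b, d, e, f, g}): φ is false.
  c (successors {b, c, d, h, j}): φ is false.
  d (successors {b, d, e, g, h, i, j}): φ is false.
  e (successors {e, j}): φ is true.
  f (successors {b, d, e, f, i}): φ is false.
  g (successors {a, b, c, e, g, h}): φ is false.
  h (successors {d, e, f, g, h, i}): φ is false.
  i (successors {a, b, d, e, g, h, i, j}): φ is false.
  j (successors {i, j}): φ is false.
Detail at a (counterexample):
  At a: q ∧ ◇q is false, s ∨ □r is false, so (q ∧ ◇q) ∧ (s ∨ □r) is false.
    At a: q is false, ◇q is true, so q ∧ ◇q is false.
      At a: ◇q requires q at some successor in {a, e, f, h, i, j}.
        q holds at e, so ◇q is true at a.
    At a: s is false, □r is false, so s ∨ □r is false.
      At a: □r requires r at every successor {a, e, f, h, i, j}.
        r fails at f, so □r is false at a.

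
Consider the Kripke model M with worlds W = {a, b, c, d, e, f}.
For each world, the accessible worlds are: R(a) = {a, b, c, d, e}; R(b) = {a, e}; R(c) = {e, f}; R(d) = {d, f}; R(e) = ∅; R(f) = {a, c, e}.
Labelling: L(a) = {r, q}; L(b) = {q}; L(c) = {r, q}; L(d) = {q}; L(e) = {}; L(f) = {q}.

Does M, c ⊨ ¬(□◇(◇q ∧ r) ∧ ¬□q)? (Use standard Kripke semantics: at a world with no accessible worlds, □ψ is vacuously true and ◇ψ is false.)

Yes

At c: □◇(◇q ∧ r) ∧ ¬□q is false, so ¬(□◇(◇q ∧ r) ∧ ¬□q) is true.
  At c: □◇(◇q ∧ r) is false, ¬□q is true, so □◇(◇q ∧ r) ∧ ¬□q is false.
    At c: □◇(◇q ∧ r) requires ◇(◇q ∧ r) at every successor {e, f}.
      ◇(◇q ∧ r) fails at e, so □◇(◇q ∧ r) is false at c.
    At c: □q is false, so ¬□q is true.
      At c: □q requires q at every successor {e, f}.
        q fails at e, so □q is false at c.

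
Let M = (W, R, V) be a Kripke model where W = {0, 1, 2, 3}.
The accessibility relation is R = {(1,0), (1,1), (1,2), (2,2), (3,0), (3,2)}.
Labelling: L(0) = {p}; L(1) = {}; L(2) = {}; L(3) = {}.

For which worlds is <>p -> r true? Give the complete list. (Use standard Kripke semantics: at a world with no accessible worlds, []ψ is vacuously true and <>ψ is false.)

Let φ = <>p -> r. Evaluate φ at each world:
  0 (successors ∅): φ is true.
  1 (successors {0, 1, 2}): φ is false.
  2 (successors {2}): φ is true.
  3 (successors {0, 2}): φ is false.
For instance, at 2:
  At 2: <>p is false, r is false, so <>p -> r is true.
    At 2: <>p requires p at some successor in {2}.
      At 2: p is false.
    So <>p is false at 2.
Satisfying worlds: {0, 2}

0, 2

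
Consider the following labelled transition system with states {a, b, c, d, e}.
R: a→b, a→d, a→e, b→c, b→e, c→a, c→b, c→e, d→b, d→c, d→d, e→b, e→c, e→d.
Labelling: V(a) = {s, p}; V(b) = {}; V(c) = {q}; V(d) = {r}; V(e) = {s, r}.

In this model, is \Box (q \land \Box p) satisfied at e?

No

At e: \Box (q \land \Box p) requires q \land \Box p at every successor {b, c, d}.
  q \land \Box p fails at b, so \Box (q \land \Box p) is false at e.
    At b: q is false, \Box p is false, so q \land \Box p is false.
      At b: \Box p requires p at every successor {c, e}.
        p fails at c, so \Box p is false at b.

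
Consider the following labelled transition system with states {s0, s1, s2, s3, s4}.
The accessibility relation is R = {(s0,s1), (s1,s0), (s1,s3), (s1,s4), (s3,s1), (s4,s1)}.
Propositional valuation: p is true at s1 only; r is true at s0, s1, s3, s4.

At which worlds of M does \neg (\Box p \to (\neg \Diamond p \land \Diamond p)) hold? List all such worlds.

s0, s2, s3, s4

Let φ = \neg (\Box p \to (\neg \Diamond p \land \Diamond p)). Evaluate φ at each world:
  s0 (successors {s1}): φ is true.
  s1 (successors {s0, s3, s4}): φ is false.
  s2 (successors ∅): φ is true.
  s3 (successors {s1}): φ is true.
  s4 (successors {s1}): φ is true.
For instance, at s4:
  At s4: \Box p \to (\neg \Diamond p \land \Diamond p) is false, so \neg (\Box p \to (\neg \Diamond p \land \Diamond p)) is true.
    At s4: \Box p is true, \neg \Diamond p \land \Diamond p is false, so \Box p \to (\neg \Diamond p \land \Diamond p) is false.
      At s4: \Box p requires p at every successor {s1}.
        At s1: p is true.
      So \Box p is true at s4.
      At s4: \neg \Diamond p is false, \Diamond p is true, so \neg \Diamond p \land \Diamond p is false.
Satisfying worlds: {s0, s2, s3, s4}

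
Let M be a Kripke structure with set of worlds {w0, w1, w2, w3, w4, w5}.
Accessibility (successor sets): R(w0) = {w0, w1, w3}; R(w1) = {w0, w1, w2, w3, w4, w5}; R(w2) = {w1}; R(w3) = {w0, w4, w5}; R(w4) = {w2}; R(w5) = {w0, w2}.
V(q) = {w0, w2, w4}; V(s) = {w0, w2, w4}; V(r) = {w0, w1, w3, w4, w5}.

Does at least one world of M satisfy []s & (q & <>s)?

Let φ = []s & (q & <>s). Evaluate φ at each world:
  w0 (successors {w0, w1, w3}): φ is false.
  w1 (successors {w0, w1, w2, w3, w4, w5}): φ is false.
  w2 (successors {w1}): φ is false.
  w3 (successors {w0, w4, w5}): φ is false.
  w4 (successors {w2}): φ is true.
  w5 (successors {w0, w2}): φ is false.
Detail at w4 (witness):
  At w4: []s is true, q & <>s is true, so []s & (q & <>s) is true.
    At w4: []s requires s at every successor {w2}.
      At w2: s is true.
    So []s is true at w4.
    At w4: q is true, <>s is true, so q & <>s is true.
      At w4: <>s requires s at some successor in {w2}.
        s holds at w2, so <>s is true at w4.

Yes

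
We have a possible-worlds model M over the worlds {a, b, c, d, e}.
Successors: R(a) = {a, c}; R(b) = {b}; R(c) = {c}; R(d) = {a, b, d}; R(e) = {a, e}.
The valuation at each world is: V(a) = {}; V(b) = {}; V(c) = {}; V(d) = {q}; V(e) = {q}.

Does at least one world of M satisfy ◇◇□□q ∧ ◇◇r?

No

Let φ = ◇◇□□q ∧ ◇◇r. Evaluate φ at each world:
  a (successors {a, c}): φ is false.
  b (successors {b}): φ is false.
  c (successors {c}): φ is false.
  d (successors {a, b, d}): φ is false.
  e (successors {a, e}): φ is false.
For instance, at d:
  At d: ◇◇□□q is false, ◇◇r is false, so ◇◇□□q ∧ ◇◇r is false.
    At d: ◇◇□□q requires ◇□□q at some successor in {a, b, d}.
      At a: ◇□□q is false.
      At b: ◇□□q is false.
      At d: ◇□□q is false.
    So ◇◇□□q is false at d.
    At d: ◇◇r requires ◇r at some successor in {a, b, d}.
      At a: ◇r is false.
      At b: ◇r is false.
      At d: ◇r is false.
    So ◇◇r is false at d.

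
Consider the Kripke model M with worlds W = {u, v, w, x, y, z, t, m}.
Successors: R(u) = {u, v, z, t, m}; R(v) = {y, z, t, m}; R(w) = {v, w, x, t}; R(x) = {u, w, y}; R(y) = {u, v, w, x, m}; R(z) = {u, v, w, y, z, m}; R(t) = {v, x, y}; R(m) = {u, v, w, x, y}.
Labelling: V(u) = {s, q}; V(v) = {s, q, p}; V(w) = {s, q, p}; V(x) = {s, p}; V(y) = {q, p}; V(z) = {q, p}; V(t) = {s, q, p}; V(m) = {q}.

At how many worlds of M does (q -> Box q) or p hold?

Let φ = (q -> Box q) or p. Evaluate φ at each world:
  u (successors {u, v, z, t, m}): φ is true.
  v (successors {y, z, t, m}): φ is true.
  w (successors {v, w, x, t}): φ is true.
  x (successors {u, w, y}): φ is true.
  y (successors {u, v, w, x, m}): φ is true.
  z (successors {u, v, w, y, z, m}): φ is true.
  t (successors {v, x, y}): φ is true.
  m (successors {u, v, w, x, y}): φ is false.
For instance, at w:
  At w: q -> Box q is false, p is true, so (q -> Box q) or p is true.
    At w: q is true, Box q is false, so q -> Box q is false.
      At w: Box q requires q at every successor {v, w, x, t}.
        q fails at x, so Box q is false at w.
Satisfying worlds: {u, v, w, x, y, z, t}

7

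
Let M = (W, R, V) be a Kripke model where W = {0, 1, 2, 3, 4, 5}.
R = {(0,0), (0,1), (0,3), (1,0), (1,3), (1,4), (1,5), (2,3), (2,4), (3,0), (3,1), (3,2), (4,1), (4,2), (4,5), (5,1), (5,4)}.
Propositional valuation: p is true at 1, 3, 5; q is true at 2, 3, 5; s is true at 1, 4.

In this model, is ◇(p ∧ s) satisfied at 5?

Yes

At 5: ◇(p ∧ s) requires p ∧ s at some successor in {1, 4}.
  p ∧ s holds at 1, so ◇(p ∧ s) is true at 5.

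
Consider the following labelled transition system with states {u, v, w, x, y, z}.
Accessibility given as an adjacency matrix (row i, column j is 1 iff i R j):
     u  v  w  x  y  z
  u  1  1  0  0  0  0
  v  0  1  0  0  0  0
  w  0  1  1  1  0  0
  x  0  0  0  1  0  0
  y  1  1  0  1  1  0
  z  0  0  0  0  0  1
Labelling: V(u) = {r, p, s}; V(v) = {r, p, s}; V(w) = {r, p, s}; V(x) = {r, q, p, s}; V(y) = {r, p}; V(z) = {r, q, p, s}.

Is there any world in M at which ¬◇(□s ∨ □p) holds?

Let φ = ¬◇(□s ∨ □p). Evaluate φ at each world:
  u (successors {u, v}): φ is false.
  v (successors {v}): φ is false.
  w (successors {v, w, x}): φ is false.
  x (successors {x}): φ is false.
  y (successors {u, v, x, y}): φ is false.
  z (successors {z}): φ is false.
For instance, at v:
  At v: ◇(□s ∨ □p) is true, so ¬◇(□s ∨ □p) is false.
    At v: ◇(□s ∨ □p) requires □s ∨ □p at some successor in {v}.
      □s ∨ □p holds at v, so ◇(□s ∨ □p) is true at v.

No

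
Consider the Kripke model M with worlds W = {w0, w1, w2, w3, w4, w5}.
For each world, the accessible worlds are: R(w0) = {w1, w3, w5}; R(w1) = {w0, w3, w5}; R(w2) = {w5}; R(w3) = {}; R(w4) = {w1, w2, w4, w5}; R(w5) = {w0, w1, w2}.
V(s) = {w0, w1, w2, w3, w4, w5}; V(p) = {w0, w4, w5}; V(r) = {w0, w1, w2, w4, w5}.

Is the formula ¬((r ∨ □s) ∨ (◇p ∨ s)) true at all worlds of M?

No

Let φ = ¬((r ∨ □s) ∨ (◇p ∨ s)). Evaluate φ at each world:
  w0 (successors {w1, w3, w5}): φ is false.
  w1 (successors {w0, w3, w5}): φ is false.
  w2 (successors {w5}): φ is false.
  w3 (successors ∅): φ is false.
  w4 (successors {w1, w2, w4, w5}): φ is false.
  w5 (successors {w0, w1, w2}): φ is false.
Detail at w0 (counterexample):
  At w0: (r ∨ □s) ∨ (◇p ∨ s) is true, so ¬((r ∨ □s) ∨ (◇p ∨ s)) is false.
    At w0: r ∨ □s is true, ◇p ∨ s is true, so (r ∨ □s) ∨ (◇p ∨ s) is true.
      At w0: r is true, □s is true, so r ∨ □s is true.
      At w0: ◇p is true, s is true, so ◇p ∨ s is true.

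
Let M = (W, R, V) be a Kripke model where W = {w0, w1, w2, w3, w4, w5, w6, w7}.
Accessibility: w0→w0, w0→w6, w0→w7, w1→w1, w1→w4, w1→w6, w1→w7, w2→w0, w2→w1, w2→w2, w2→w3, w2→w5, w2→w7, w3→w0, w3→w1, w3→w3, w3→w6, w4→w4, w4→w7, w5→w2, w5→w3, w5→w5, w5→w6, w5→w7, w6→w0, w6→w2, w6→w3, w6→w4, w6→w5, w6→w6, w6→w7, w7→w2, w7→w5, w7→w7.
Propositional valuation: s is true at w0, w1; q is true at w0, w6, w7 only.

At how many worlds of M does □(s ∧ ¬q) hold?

Recall that □ψ holds at a world iff ψ holds at every accessible world, and ◇ψ holds iff ψ holds at some accessible world.
Let φ = □(s ∧ ¬q). Evaluate φ at each world:
  w0 (successors {w0, w6, w7}): φ is false.
  w1 (successors {w1, w4, w6, w7}): φ is false.
  w2 (successors {w0, w1, w2, w3, w5, w7}): φ is false.
  w3 (successors {w0, w1, w3, w6}): φ is false.
  w4 (successors {w4, w7}): φ is false.
  w5 (successors {w2, w3, w5, w6, w7}): φ is false.
  w6 (successors {w0, w2, w3, w4, w5, w6, w7}): φ is false.
  w7 (successors {w2, w5, w7}): φ is false.
For instance, at w6:
  At w6: □(s ∧ ¬q) requires s ∧ ¬q at every successor {w0, w2, w3, w4, w5, w6, w7}.
    s ∧ ¬q fails at w0, so □(s ∧ ¬q) is false at w6.
Satisfying worlds: none.

0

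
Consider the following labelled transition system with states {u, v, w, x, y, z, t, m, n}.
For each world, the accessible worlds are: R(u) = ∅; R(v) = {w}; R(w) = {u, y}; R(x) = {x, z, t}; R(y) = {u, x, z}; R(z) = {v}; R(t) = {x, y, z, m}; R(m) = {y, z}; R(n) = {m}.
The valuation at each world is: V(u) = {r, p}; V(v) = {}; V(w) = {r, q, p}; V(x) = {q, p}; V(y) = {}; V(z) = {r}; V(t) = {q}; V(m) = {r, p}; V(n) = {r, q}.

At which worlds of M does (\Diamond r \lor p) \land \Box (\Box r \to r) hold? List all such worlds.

Let φ = (\Diamond r \lor p) \land \Box (\Box r \to r). Evaluate φ at each world:
  u (successors ∅): φ is true.
  v (successors {w}): φ is true.
  w (successors {u, y}): φ is true.
  x (successors {x, z, t}): φ is true.
  y (successors {u, x, z}): φ is true.
  z (successors {v}): φ is false.
  t (successors {x, y, z, m}): φ is true.
  m (successors {y, z}): φ is true.
  n (successors {m}): φ is true.
For instance, at y:
  At y: \Diamond r \lor p is true, \Box (\Box r \to r) is true, so (\Diamond r \lor p) \land \Box (\Box r \to r) is true.
    At y: \Diamond r is true, p is false, so \Diamond r \lor p is true.
      At y: \Diamond r requires r at some successor in {u, x, z}.
        r holds at u, so \Diamond r is true at y.
    At y: \Box (\Box r \to r) requires \Box r \to r at every successor {u, x, z}.
      At u: \Box r \to r is true.
      At x: \Box r \to r is true.
      At z: \Box r \to r is true.
    So \Box (\Box r \to r) is true at y.
Satisfying worlds: {u, v, w, x, y, t, m, n}

u, v, w, x, y, t, m, n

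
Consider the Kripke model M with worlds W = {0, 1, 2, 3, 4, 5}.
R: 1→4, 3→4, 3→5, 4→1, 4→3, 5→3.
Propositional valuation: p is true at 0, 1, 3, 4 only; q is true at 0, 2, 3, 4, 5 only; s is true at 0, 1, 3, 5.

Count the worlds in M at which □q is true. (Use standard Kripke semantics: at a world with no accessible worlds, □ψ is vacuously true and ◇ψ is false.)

5

Let φ = □q. Evaluate φ at each world:
  0 (successors ∅): φ is true.
  1 (successors {4}): φ is true.
  2 (successors ∅): φ is true.
  3 (successors {4, 5}): φ is true.
  4 (successors {1, 3}): φ is false.
  5 (successors {3}): φ is true.
For instance, at 3:
  At 3: □q requires q at every successor {4, 5}.
    At 4: q is true.
    At 5: q is true.
  So □q is true at 3.
Satisfying worlds: {0, 1, 2, 3, 5}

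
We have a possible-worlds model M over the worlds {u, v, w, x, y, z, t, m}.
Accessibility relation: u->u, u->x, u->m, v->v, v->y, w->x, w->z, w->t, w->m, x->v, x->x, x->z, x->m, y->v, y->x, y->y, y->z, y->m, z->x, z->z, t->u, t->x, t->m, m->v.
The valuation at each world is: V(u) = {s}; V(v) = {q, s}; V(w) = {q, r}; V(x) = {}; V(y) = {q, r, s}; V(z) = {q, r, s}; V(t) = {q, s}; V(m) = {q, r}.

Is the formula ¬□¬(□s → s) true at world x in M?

At x: □¬(□s → s) is false, so ¬□¬(□s → s) is true.
  At x: □¬(□s → s) requires ¬(□s → s) at every successor {v, x, z, m}.
    ¬(□s → s) fails at v, so □¬(□s → s) is false at x.
      At v: □s → s is true, so ¬(□s → s) is false.

Yes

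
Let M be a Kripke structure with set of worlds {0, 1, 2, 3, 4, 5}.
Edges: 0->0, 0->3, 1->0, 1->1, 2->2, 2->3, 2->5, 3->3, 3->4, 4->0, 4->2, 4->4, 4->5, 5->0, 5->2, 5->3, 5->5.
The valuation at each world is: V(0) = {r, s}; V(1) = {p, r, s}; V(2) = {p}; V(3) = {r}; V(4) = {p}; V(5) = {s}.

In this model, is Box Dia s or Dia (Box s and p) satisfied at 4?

Recall that Box ψ holds at a world iff ψ holds at every accessible world, and Dia ψ holds iff ψ holds at some accessible world.
At 4: Box Dia s is true, Dia (Box s and p) is false, so Box Dia s or Dia (Box s and p) is true.
  At 4: Box Dia s requires Dia s at every successor {0, 2, 4, 5}.
    At 0: Dia s is true.
    At 2: Dia s is true.
    At 4: Dia s is true.
    At 5: Dia s is true.
  So Box Dia s is true at 4.
  At 4: Dia (Box s and p) requires Box s and p at some successor in {0, 2, 4, 5}.
    At 0: Box s and p is false.
    At 2: Box s and p is false.
    At 4: Box s and p is false.
    At 5: Box s and p is false.
  So Dia (Box s and p) is false at 4.

Yes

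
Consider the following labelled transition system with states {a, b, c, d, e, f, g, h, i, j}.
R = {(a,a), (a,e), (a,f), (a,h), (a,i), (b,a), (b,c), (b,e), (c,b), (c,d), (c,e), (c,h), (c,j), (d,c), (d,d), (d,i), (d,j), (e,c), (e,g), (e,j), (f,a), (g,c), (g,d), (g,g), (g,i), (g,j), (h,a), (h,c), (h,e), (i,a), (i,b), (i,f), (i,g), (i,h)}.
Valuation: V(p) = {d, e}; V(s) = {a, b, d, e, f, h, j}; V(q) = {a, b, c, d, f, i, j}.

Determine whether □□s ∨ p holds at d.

Yes

At d: □□s is false, p is true, so □□s ∨ p is true.
  At d: □□s requires □s at every successor {c, d, i, j}.
    □s fails at d, so □□s is false at d.
      At d: □s requires s at every successor {c, d, i, j}.
        s fails at c, so □s is false at d.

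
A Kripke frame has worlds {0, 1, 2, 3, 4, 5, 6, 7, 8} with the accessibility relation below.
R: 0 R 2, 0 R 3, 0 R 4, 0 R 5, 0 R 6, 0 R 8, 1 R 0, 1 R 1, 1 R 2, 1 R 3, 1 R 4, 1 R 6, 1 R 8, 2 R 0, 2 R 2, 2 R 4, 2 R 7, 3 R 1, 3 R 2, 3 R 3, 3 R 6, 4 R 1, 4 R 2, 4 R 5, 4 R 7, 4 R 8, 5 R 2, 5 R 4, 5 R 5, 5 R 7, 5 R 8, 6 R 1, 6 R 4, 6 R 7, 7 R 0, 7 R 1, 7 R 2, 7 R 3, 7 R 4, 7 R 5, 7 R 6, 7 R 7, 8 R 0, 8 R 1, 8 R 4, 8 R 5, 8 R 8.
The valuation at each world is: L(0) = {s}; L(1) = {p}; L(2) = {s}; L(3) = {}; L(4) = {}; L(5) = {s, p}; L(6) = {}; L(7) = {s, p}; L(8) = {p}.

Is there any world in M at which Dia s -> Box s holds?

Let φ = Dia s -> Box s. Evaluate φ at each world:
  0 (successors {2, 3, 4, 5, 6, 8}): φ is false.
  1 (successors {0, 1, 2, 3, 4, 6, 8}): φ is false.
  2 (successors {0, 2, 4, 7}): φ is false.
  3 (successors {1, 2, 3, 6}): φ is false.
  4 (successors {1, 2, 5, 7, 8}): φ is false.
  5 (successors {2, 4, 5, 7, 8}): φ is false.
  6 (successors {1, 4, 7}): φ is false.
  7 (successors {0, 1, 2, 3, 4, 5, 6, 7}): φ is false.
  8 (successors {0, 1, 4, 5, 8}): φ is false.
For instance, at 6:
  At 6: Dia s is true, Box s is false, so Dia s -> Box s is false.
    At 6: Dia s requires s at some successor in {1, 4, 7}.
      s holds at 7, so Dia s is true at 6.
    At 6: Box s requires s at every successor {1, 4, 7}.
      s fails at 1, so Box s is false at 6.

No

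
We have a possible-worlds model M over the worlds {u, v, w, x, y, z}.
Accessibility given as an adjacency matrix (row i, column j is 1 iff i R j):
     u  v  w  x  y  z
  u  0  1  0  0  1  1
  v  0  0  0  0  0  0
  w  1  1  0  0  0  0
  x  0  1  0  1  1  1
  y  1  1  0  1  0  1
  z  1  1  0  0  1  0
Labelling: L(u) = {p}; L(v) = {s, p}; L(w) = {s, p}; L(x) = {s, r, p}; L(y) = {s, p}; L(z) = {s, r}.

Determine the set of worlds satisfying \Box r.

Let φ = \Box r. Evaluate φ at each world:
  u (successors {v, y, z}): φ is false.
  v (successors ∅): φ is true.
  w (successors {u, v}): φ is false.
  x (successors {v, x, y, z}): φ is false.
  y (successors {u, v, x, z}): φ is false.
  z (successors {u, v, y}): φ is false.
For instance, at u:
  At u: \Box r requires r at every successor {v, y, z}.
    r fails at v, so \Box r is false at u.
Satisfying worlds: {v}

v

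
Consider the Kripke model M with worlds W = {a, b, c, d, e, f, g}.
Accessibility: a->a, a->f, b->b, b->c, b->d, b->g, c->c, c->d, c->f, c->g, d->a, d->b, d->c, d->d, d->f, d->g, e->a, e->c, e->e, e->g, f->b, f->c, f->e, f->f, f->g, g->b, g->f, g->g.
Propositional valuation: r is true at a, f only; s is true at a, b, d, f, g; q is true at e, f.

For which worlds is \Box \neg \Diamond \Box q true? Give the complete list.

a, b, c, d, e, f, g

Let φ = \Box \neg \Diamond \Box q. Evaluate φ at each world:
  a (successors {a, f}): φ is true.
  b (successors {b, c, d, g}): φ is true.
  c (successors {c, d, f, g}): φ is true.
  d (successors {a, b, c, d, f, g}): φ is true.
  e (successors {a, c, e, g}): φ is true.
  f (successors {b, c, e, f, g}): φ is true.
  g (successors {b, f, g}): φ is true.
For instance, at a:
  At a: \Box \neg \Diamond \Box q requires \neg \Diamond \Box q at every successor {a, f}.
      At a: \Diamond \Box q is false, so \neg \Diamond \Box q is true.
      At f: \Diamond \Box q is false, so \neg \Diamond \Box q is true.
  So \Box \neg \Diamond \Box q is true at a.
Satisfying worlds: {a, b, c, d, e, f, g}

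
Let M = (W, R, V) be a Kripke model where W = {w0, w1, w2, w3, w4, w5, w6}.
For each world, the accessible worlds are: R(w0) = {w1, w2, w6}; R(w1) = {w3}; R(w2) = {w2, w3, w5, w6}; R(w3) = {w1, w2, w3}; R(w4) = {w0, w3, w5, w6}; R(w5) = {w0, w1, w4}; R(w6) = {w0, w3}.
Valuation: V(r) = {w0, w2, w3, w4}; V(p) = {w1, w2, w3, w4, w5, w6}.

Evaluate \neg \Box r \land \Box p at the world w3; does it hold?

Yes

At w3: \neg \Box r is true, \Box p is true, so \neg \Box r \land \Box p is true.
  At w3: \Box r is false, so \neg \Box r is true.
    At w3: \Box r requires r at every successor {w1, w2, w3}.
      r fails at w1, so \Box r is false at w3.
  At w3: \Box p requires p at every successor {w1, w2, w3}.
    At w1: p is true.
    At w2: p is true.
    At w3: p is true.
  So \Box p is true at w3.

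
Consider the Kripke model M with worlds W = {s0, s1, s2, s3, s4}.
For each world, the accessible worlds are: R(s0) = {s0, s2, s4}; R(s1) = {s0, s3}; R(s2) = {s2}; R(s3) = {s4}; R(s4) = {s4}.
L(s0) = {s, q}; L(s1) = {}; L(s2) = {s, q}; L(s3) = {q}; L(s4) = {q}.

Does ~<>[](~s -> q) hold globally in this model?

No

Recall that []ψ holds at a world iff ψ holds at every accessible world, and <>ψ holds iff ψ holds at some accessible world.
Let φ = ~<>[](~s -> q). Evaluate φ at each world:
  s0 (successors {s0, s2, s4}): φ is false.
  s1 (successors {s0, s3}): φ is false.
  s2 (successors {s2}): φ is false.
  s3 (successors {s4}): φ is false.
  s4 (successors {s4}): φ is false.
Detail at s0 (counterexample):
  At s0: <>[](~s -> q) is true, so ~<>[](~s -> q) is false.
    At s0: <>[](~s -> q) requires [](~s -> q) at some successor in {s0, s2, s4}.
      [](~s -> q) holds at s0, so <>[](~s -> q) is true at s0.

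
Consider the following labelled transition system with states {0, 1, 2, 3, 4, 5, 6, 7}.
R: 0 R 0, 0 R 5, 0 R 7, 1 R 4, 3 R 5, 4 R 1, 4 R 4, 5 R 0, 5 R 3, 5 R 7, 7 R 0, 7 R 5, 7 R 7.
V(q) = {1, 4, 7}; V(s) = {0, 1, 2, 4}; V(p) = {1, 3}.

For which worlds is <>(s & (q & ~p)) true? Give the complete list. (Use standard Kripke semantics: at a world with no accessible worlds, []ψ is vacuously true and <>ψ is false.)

Let φ = <>(s & (q & ~p)). Evaluate φ at each world:
  0 (successors {0, 5, 7}): φ is false.
  1 (successors {4}): φ is true.
  2 (successors ∅): φ is false.
  3 (successors {5}): φ is false.
  4 (successors {1, 4}): φ is true.
  5 (successors {0, 3, 7}): φ is false.
  6 (successors ∅): φ is false.
  7 (successors {0, 5, 7}): φ is false.
For instance, at 7:
  At 7: <>(s & (q & ~p)) requires s & (q & ~p) at some successor in {0, 5, 7}.
    At 0: s & (q & ~p) is false.
    At 5: s & (q & ~p) is false.
    At 7: s & (q & ~p) is false.
  So <>(s & (q & ~p)) is false at 7.
Satisfying worlds: {1, 4}

1, 4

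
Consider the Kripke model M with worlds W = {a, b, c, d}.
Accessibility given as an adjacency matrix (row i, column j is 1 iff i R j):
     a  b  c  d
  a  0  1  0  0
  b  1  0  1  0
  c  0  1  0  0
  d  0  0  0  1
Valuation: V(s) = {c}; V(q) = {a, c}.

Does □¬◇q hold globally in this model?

No

Recall that □ψ holds at a world iff ψ holds at every accessible world, and ◇ψ holds iff ψ holds at some accessible world.
Let φ = □¬◇q. Evaluate φ at each world:
  a (successors {b}): φ is false.
  b (successors {a, c}): φ is true.
  c (successors {b}): φ is false.
  d (successors {d}): φ is true.
Detail at a (counterexample):
  At a: □¬◇q requires ¬◇q at every successor {b}.
    ¬◇q fails at b, so □¬◇q is false at a.
      At b: ◇q is true, so ¬◇q is false.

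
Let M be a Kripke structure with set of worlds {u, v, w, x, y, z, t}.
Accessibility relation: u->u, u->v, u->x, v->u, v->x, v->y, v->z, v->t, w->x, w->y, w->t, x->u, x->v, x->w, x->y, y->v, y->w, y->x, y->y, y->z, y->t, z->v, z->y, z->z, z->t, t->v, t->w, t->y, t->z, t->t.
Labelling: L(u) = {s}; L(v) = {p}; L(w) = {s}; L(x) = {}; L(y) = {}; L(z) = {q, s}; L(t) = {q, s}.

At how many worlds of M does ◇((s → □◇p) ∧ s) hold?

3

Let φ = ◇((s → □◇p) ∧ s). Evaluate φ at each world:
  u (successors {u, v, x}): φ is false.
  v (successors {u, x, y, z, t}): φ is false.
  w (successors {x, y, t}): φ is false.
  x (successors {u, v, w, y}): φ is true.
  y (successors {v, w, x, y, z, t}): φ is true.
  z (successors {v, y, z, t}): φ is false.
  t (successors {v, w, y, z, t}): φ is true.
For instance, at y:
  At y: ◇((s → □◇p) ∧ s) requires (s → □◇p) ∧ s at some successor in {v, w, x, y, z, t}.
    (s → □◇p) ∧ s holds at w, so ◇((s → □◇p) ∧ s) is true at y.
      At w: s → □◇p is true, s is true, so (s → □◇p) ∧ s is true.
Satisfying worlds: {x, y, t}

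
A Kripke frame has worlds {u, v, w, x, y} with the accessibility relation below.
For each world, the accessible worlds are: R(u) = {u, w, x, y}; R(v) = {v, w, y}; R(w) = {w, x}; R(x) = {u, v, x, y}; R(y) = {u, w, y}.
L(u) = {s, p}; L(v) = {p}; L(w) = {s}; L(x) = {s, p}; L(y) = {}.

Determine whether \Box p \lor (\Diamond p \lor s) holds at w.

At w: \Box p is false, \Diamond p \lor s is true, so \Box p \lor (\Diamond p \lor s) is true.
  At w: \Box p requires p at every successor {w, x}.
    p fails at w, so \Box p is false at w.
  At w: \Diamond p is true, s is true, so \Diamond p \lor s is true.
    At w: \Diamond p requires p at some successor in {w, x}.
      p holds at x, so \Diamond p is true at w.

Yes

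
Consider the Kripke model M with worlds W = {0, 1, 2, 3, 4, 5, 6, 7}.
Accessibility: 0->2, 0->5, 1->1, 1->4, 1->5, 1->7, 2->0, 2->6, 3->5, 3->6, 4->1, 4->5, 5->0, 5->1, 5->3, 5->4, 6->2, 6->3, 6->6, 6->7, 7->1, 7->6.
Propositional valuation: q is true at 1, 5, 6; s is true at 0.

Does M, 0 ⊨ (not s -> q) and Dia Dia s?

At 0: not s -> q is true, Dia Dia s is true, so (not s -> q) and Dia Dia s is true.
  At 0: Dia Dia s requires Dia s at some successor in {2, 5}.
    Dia s holds at 2, so Dia Dia s is true at 0.
      At 2: Dia s requires s at some successor in {0, 6}.
        s holds at 0, so Dia s is true at 2.

Yes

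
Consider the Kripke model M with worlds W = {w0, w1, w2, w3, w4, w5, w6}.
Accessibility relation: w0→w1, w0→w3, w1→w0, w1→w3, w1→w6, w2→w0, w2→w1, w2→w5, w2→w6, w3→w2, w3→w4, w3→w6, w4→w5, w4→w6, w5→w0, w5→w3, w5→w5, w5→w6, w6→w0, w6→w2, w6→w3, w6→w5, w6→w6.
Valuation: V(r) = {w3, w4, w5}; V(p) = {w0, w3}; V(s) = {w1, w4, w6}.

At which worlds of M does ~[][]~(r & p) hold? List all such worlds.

Recall that []ψ holds at a world iff ψ holds at every accessible world, and <>ψ holds iff ψ holds at some accessible world.
Let φ = ~[][]~(r & p). Evaluate φ at each world:
  w0 (successors {w1, w3}): φ is true.
  w1 (successors {w0, w3, w6}): φ is true.
  w2 (successors {w0, w1, w5, w6}): φ is true.
  w3 (successors {w2, w4, w6}): φ is true.
  w4 (successors {w5, w6}): φ is true.
  w5 (successors {w0, w3, w5, w6}): φ is true.
  w6 (successors {w0, w2, w3, w5, w6}): φ is true.
For instance, at w5:
  At w5: [][]~(r & p) is false, so ~[][]~(r & p) is true.
    At w5: [][]~(r & p) requires []~(r & p) at every successor {w0, w3, w5, w6}.
      []~(r & p) fails at w0, so [][]~(r & p) is false at w5.
Satisfying worlds: {w0, w1, w2, w3, w4, w5, w6}

w0, w1, w2, w3, w4, w5, w6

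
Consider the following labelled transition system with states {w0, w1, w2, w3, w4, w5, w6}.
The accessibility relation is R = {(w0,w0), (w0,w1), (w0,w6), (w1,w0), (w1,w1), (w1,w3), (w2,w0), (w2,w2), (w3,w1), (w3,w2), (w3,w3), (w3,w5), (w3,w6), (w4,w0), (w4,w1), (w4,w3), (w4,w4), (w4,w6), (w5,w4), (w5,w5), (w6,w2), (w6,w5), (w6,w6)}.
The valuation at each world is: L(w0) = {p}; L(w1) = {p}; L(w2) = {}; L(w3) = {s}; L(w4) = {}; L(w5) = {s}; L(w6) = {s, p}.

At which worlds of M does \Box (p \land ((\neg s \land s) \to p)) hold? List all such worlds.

Let φ = \Box (p \land ((\neg s \land s) \to p)). Evaluate φ at each world:
  w0 (successors {w0, w1, w6}): φ is true.
  w1 (successors {w0, w1, w3}): φ is false.
  w2 (successors {w0, w2}): φ is false.
  w3 (successors {w1, w2, w3, w5, w6}): φ is false.
  w4 (successors {w0, w1, w3, w4, w6}): φ is false.
  w5 (successors {w4, w5}): φ is false.
  w6 (successors {w2, w5, w6}): φ is false.
For instance, at w5:
  At w5: \Box (p \land ((\neg s \land s) \to p)) requires p \land ((\neg s \land s) \to p) at every successor {w4, w5}.
    p \land ((\neg s \land s) \to p) fails at w4, so \Box (p \land ((\neg s \land s) \to p)) is false at w5.
Satisfying worlds: {w0}

w0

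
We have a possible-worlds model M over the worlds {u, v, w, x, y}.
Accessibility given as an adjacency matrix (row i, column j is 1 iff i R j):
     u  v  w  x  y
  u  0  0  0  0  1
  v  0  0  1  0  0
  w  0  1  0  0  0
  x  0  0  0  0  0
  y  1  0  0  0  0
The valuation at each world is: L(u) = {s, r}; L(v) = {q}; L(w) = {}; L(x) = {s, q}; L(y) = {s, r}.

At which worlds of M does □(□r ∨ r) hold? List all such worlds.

Recall that □ψ holds at a world iff ψ holds at every accessible world, and ◇ψ holds iff ψ holds at some accessible world.
Let φ = □(□r ∨ r). Evaluate φ at each world:
  u (successors {y}): φ is true.
  v (successors {w}): φ is false.
  w (successors {v}): φ is false.
  x (successors ∅): φ is true.
  y (successors {u}): φ is true.
For instance, at u:
  At u: □(□r ∨ r) requires □r ∨ r at every successor {y}.
      At y: □r is true, r is true, so □r ∨ r is true.
  So □(□r ∨ r) is true at u.
Satisfying worlds: {u, x, y}

u, x, y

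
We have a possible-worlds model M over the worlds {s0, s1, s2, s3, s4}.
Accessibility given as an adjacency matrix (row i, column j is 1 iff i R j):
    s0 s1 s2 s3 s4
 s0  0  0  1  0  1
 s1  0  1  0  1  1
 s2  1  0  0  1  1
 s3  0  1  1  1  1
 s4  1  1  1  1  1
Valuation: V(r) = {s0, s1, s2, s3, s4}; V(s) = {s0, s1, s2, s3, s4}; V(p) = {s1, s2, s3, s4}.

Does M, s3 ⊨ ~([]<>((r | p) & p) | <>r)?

No

Recall that []ψ holds at a world iff ψ holds at every accessible world, and <>ψ holds iff ψ holds at some accessible world.
At s3: []<>((r | p) & p) | <>r is true, so ~([]<>((r | p) & p) | <>r) is false.
  At s3: []<>((r | p) & p) is true, <>r is true, so []<>((r | p) & p) | <>r is true.
    At s3: []<>((r | p) & p) requires <>((r | p) & p) at every successor {s1, s2, s3, s4}.
      At s1: <>((r | p) & p) is true.
      At s2: <>((r | p) & p) is true.
      At s3: <>((r | p) & p) is true.
      At s4: <>((r | p) & p) is true.
    So []<>((r | p) & p) is true at s3.
    At s3: <>r requires r at some successor in {s1, s2, s3, s4}.
      r holds at s1, so <>r is true at s3.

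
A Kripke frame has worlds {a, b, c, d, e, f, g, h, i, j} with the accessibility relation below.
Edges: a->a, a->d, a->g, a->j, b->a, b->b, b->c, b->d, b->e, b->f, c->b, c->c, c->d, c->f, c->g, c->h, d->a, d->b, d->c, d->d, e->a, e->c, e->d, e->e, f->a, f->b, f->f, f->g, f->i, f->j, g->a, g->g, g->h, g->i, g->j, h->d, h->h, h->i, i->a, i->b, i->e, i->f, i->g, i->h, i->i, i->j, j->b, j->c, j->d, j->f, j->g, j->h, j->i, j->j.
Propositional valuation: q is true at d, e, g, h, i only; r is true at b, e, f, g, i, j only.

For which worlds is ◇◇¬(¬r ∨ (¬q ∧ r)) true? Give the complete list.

a, b, c, d, e, f, g, h, i, j

Recall that ◇ψ holds at a world iff ψ holds at some accessible world.
Let φ = ◇◇¬(¬r ∨ (¬q ∧ r)). Evaluate φ at each world:
  a (successors {a, d, g, j}): φ is true.
  b (successors {a, b, c, d, e, f}): φ is true.
  c (successors {b, c, d, f, g, h}): φ is true.
  d (successors {a, b, c, d}): φ is true.
  e (successors {a, c, d, e}): φ is true.
  f (successors {a, b, f, g, i, j}): φ is true.
  g (successors {a, g, h, i, j}): φ is true.
  h (successors {d, h, i}): φ is true.
  i (successors {a, b, e, f, g, h, i, j}): φ is true.
  j (successors {b, c, d, f, g, h, i, j}): φ is true.
For instance, at c:
  At c: ◇◇¬(¬r ∨ (¬q ∧ r)) requires ◇¬(¬r ∨ (¬q ∧ r)) at some successor in {b, c, d, f, g, h}.
    ◇¬(¬r ∨ (¬q ∧ r)) holds at b, so ◇◇¬(¬r ∨ (¬q ∧ r)) is true at c.
      At b: ◇¬(¬r ∨ (¬q ∧ r)) requires ¬(¬r ∨ (¬q ∧ r)) at some successor in {a, b, c, d, e, f}.
        ¬(¬r ∨ (¬q ∧ r)) holds at e, so ◇¬(¬r ∨ (¬q ∧ r)) is true at b.
Satisfying worlds: {a, b, c, d, e, f, g, h, i, j}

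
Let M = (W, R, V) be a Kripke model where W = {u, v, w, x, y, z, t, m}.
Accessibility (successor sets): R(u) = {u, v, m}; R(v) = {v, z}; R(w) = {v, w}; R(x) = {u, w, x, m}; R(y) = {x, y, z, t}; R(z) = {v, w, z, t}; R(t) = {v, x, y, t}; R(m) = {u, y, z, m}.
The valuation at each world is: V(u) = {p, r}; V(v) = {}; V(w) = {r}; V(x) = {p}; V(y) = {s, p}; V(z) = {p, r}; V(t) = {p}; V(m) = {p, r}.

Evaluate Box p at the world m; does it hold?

At m: Box p requires p at every successor {u, y, z, m}.
  At u: p is true.
  At y: p is true.
  At z: p is true.
  At m: p is true.
So Box p is true at m.

Yes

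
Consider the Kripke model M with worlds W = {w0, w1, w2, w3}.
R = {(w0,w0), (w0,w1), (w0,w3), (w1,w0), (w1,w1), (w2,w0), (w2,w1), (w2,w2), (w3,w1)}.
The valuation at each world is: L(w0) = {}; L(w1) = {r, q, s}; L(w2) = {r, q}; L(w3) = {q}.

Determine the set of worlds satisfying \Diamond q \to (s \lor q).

Let φ = \Diamond q \to (s \lor q). Evaluate φ at each world:
  w0 (successors {w0, w1, w3}): φ is false.
  w1 (successors {w0, w1}): φ is true.
  w2 (successors {w0, w1, w2}): φ is true.
  w3 (successors {w1}): φ is true.
For instance, at w0:
  At w0: \Diamond q is true, s \lor q is false, so \Diamond q \to (s \lor q) is false.
    At w0: \Diamond q requires q at some successor in {w0, w1, w3}.
      q holds at w1, so \Diamond q is true at w0.
Satisfying worlds: {w1, w2, w3}

w1, w2, w3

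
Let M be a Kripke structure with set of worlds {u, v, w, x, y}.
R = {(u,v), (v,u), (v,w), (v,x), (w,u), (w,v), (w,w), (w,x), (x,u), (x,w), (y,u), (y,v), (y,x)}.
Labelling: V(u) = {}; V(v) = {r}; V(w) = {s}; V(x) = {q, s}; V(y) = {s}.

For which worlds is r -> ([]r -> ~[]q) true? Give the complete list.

u, v, w, x, y

Let φ = r -> ([]r -> ~[]q). Evaluate φ at each world:
  u (successors {v}): φ is true.
  v (successors {u, w, x}): φ is true.
  w (successors {u, v, w, x}): φ is true.
  x (successors {u, w}): φ is true.
  y (successors {u, v, x}): φ is true.
For instance, at y:
  At y: r is false, []r -> ~[]q is true, so r -> ([]r -> ~[]q) is true.
    At y: []r is false, ~[]q is true, so []r -> ~[]q is true.
      At y: []r requires r at every successor {u, v, x}.
        r fails at u, so []r is false at y.
      At y: []q is false, so ~[]q is true.
Satisfying worlds: {u, v, w, x, y}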